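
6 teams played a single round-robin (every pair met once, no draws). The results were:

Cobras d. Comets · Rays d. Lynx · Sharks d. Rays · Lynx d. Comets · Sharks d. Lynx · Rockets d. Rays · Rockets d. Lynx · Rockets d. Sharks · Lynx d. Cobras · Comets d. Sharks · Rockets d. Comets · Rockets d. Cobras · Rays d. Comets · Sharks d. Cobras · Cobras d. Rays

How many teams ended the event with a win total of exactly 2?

Win totals: Cobras 2, Sharks 3, Rays 2, Rockets 5, Lynx 2, Comets 1.
Exactly 2: Cobras, Rays, Lynx — 3 teams.

3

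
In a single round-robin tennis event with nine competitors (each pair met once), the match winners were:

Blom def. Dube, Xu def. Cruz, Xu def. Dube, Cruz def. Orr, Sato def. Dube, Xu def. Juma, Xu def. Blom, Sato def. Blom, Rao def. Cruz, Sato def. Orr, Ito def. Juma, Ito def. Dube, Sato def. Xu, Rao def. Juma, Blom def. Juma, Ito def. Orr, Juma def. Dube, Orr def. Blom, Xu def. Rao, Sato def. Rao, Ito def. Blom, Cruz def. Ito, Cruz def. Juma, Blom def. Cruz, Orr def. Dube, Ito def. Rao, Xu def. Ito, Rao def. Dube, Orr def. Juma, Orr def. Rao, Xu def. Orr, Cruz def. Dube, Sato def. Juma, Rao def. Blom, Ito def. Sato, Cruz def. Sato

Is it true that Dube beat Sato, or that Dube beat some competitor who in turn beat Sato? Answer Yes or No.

No

Dube did not beat Sato directly.
Dube beat no one, so there is no intermediate competitor.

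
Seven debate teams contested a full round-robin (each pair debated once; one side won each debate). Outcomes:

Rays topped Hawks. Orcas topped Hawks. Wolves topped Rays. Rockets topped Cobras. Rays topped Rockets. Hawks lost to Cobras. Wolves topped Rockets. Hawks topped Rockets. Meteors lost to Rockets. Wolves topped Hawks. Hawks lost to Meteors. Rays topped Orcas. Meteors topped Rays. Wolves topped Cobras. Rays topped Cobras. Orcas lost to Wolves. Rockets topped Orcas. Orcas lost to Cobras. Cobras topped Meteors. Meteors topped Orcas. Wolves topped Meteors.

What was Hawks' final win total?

1

Hawks' results: beat Rockets; lost to Meteors, Rays, Wolves, Orcas, Cobras.
That is 1 win.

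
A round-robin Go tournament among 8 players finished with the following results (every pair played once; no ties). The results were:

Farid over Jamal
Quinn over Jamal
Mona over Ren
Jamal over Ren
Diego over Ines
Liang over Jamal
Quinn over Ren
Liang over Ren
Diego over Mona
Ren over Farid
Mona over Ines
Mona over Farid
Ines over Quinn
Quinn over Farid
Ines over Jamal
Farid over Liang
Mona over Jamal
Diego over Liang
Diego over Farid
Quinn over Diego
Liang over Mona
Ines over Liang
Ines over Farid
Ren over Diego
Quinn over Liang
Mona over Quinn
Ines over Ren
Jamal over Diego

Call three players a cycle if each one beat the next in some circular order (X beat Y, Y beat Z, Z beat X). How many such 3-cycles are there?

14

Win totals: Mona 5, Quinn 5, Farid 2, Diego 4, Ines 5, Ren 2, Liang 3, Jamal 2.
A player with w wins dominates both others in C(w,2) triples; summing gives 10 + 10 + 1 + 6 + 10 + 1 + 3 + 1 = 42 transitive triples.
Total triples C(8,3) = 56, so cyclic triples = 56 − 42 = 14.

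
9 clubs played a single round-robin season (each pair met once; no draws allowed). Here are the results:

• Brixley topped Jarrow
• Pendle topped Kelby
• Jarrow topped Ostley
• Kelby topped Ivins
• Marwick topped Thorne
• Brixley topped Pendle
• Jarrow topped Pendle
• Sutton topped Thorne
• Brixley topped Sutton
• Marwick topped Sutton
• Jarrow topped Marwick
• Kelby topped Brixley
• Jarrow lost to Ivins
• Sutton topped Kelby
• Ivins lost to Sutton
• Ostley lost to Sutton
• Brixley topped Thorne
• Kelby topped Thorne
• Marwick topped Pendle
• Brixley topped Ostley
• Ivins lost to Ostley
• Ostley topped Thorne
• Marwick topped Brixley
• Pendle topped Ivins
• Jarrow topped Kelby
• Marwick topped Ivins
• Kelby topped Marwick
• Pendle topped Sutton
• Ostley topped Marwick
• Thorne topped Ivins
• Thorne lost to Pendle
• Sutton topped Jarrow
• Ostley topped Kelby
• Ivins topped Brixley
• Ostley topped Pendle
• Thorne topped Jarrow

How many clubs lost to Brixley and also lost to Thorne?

Brixley beat: Jarrow, Ostley, Sutton, Pendle, Thorne.
Thorne beat: Ivins, Jarrow.
Both beat: Jarrow — 1.

1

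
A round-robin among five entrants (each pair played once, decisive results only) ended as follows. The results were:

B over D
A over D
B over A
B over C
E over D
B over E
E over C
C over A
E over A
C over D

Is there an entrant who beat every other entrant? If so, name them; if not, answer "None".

B

B has 4 wins out of 4 opponents — a perfect record.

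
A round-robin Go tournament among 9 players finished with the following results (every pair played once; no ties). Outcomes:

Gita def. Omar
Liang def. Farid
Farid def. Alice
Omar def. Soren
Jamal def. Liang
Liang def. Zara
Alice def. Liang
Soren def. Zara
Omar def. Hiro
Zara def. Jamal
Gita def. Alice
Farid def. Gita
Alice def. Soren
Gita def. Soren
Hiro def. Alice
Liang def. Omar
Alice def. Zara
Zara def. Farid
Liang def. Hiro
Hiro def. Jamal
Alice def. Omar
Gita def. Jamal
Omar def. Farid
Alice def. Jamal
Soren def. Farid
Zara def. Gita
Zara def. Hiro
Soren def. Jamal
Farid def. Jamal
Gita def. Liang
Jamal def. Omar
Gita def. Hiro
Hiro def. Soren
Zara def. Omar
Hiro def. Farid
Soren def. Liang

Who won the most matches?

Win totals: Gita 6, Jamal 2, Soren 4, Hiro 4, Farid 3, Zara 5, Omar 3, Liang 4, Alice 5.
Gita leads with 6 wins (next highest: 5).

Gita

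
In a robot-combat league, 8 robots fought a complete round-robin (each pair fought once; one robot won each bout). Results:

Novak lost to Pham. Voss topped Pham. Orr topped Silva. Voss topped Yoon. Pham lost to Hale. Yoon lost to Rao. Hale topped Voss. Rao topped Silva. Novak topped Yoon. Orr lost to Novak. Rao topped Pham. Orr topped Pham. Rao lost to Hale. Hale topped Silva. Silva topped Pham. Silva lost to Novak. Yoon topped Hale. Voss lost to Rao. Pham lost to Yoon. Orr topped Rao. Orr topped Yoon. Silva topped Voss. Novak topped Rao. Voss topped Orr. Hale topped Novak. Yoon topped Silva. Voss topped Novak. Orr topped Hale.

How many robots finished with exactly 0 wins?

Win totals: Novak 4, Pham 1, Rao 4, Yoon 3, Hale 5, Orr 5, Voss 4, Silva 2.
No robot has exactly 0 wins.

0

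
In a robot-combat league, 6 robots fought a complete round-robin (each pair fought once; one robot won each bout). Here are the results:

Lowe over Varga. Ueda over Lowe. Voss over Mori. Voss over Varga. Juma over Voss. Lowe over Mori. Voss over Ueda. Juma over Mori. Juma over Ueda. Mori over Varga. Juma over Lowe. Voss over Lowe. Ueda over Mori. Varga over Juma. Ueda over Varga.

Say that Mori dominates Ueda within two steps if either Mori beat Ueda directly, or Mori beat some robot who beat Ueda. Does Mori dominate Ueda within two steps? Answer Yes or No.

No

Mori did not beat Ueda directly.
Mori beat Varga, but each of them lost to Ueda. No two-step path.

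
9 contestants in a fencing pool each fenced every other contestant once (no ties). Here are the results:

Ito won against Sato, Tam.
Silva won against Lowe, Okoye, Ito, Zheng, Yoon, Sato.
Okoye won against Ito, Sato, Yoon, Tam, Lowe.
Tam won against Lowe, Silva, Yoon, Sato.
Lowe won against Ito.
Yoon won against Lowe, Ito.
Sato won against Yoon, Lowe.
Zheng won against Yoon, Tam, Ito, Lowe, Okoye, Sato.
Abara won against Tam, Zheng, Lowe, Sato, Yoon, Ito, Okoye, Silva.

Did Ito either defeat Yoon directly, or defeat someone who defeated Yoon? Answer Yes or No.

Ito did not beat Yoon directly.
Ito beat Sato, Tam. Of those, Sato beat Yoon.

Yes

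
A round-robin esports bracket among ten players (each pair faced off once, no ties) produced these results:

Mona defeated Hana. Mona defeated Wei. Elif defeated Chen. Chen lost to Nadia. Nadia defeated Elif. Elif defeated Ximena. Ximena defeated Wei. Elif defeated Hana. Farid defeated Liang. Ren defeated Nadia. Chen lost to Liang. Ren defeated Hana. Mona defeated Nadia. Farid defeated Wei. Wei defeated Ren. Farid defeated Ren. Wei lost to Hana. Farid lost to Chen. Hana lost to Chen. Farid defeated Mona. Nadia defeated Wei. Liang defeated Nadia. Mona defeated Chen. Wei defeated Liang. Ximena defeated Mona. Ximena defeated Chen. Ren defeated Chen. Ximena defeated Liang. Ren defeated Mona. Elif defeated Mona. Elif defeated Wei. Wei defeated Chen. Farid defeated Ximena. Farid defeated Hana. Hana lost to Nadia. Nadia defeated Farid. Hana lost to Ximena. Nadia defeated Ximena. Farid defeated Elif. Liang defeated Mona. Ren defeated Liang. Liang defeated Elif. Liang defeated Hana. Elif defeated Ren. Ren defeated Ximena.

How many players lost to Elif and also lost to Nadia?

4

Elif beat: Ximena, Mona, Hana, Ren, Chen, Wei.
Nadia beat: Ximena, Hana, Elif, Farid, Chen, Wei.
Both beat: Ximena, Hana, Chen, Wei — 4.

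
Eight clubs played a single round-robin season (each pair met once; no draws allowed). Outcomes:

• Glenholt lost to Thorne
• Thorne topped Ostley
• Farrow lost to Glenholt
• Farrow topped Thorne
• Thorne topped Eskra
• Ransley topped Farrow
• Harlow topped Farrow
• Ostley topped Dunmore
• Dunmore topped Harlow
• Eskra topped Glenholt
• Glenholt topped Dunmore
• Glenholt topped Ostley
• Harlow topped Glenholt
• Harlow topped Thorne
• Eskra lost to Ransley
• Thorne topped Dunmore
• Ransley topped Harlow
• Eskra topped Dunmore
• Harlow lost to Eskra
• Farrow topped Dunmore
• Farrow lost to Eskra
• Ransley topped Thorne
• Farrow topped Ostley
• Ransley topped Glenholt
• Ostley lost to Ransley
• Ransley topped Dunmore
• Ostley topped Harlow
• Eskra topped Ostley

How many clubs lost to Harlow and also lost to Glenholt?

Harlow beat: Thorne, Farrow, Glenholt.
Glenholt beat: Ostley, Farrow, Dunmore.
Both beat: Farrow — 1.

1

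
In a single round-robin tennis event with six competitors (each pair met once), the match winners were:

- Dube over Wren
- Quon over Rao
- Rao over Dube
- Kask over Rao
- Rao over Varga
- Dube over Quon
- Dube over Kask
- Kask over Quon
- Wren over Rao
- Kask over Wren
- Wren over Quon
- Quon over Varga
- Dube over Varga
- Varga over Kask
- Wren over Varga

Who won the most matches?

Win totals: Dube 4, Varga 1, Wren 3, Quon 2, Kask 3, Rao 2.
Dube leads with 4 wins (next highest: 3).

Dube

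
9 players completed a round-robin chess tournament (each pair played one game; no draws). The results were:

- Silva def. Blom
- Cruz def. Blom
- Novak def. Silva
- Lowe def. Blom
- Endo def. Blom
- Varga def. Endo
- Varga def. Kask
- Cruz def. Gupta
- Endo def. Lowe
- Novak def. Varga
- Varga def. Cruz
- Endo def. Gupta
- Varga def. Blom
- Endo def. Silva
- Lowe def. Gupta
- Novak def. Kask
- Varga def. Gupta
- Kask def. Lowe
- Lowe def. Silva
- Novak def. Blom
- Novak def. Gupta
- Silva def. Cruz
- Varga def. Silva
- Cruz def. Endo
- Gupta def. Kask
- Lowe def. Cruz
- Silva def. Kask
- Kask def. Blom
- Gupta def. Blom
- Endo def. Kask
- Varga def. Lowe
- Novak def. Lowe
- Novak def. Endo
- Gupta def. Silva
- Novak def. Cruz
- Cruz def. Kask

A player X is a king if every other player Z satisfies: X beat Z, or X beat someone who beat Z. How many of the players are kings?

1

Novak reaches everyone (king).
Silva cannot reach Novak, Varga in two steps.
Kask cannot reach Novak, Varga, Endo in two steps.
Cruz cannot reach Novak, Varga in two steps.
Lowe cannot reach Novak, Varga in two steps.
Varga cannot reach Novak in two steps.
Gupta cannot reach Novak, Varga, Endo in two steps.
Endo cannot reach Novak, Varga in two steps.
Blom cannot reach Novak, Silva, Kask, Cruz, Lowe, Varga, Gupta, Endo in two steps.
Kings: Novak — 1.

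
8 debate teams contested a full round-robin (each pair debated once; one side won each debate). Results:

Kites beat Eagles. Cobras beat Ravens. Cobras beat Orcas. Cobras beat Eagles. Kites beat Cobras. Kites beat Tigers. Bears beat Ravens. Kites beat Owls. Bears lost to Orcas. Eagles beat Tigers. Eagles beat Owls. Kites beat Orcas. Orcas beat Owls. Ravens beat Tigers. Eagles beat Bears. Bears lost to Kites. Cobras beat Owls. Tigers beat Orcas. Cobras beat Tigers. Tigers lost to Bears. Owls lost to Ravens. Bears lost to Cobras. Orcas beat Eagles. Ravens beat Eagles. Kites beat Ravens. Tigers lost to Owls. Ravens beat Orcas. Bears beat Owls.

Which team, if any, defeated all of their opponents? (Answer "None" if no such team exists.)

Kites has 7 wins out of 7 opponents — a perfect record.

Kites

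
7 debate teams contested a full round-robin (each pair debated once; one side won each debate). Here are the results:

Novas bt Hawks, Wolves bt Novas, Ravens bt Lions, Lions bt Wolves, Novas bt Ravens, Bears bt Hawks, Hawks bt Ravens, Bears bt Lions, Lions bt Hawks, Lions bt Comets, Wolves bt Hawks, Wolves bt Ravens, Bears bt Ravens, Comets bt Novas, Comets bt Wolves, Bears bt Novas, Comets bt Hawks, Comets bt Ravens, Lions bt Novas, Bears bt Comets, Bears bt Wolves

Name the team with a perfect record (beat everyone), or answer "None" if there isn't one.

Bears

Bears has 6 wins out of 6 opponents — a perfect record.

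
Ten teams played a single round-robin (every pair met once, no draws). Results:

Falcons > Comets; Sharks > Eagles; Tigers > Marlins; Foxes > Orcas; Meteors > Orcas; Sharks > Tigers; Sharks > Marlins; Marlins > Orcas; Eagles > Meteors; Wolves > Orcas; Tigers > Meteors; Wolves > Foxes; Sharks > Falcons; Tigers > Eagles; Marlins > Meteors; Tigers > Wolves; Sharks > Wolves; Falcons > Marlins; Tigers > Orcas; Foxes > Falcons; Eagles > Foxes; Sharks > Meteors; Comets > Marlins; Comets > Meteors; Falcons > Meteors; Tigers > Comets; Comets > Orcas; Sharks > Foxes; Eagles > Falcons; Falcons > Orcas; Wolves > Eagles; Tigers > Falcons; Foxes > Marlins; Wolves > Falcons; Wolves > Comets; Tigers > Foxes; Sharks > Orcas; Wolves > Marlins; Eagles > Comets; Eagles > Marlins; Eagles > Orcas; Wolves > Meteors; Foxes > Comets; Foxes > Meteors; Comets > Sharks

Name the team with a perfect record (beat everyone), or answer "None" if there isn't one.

Highest win total is Tigers with 8 (out of 9 possible).
Tigers lost to Sharks, so no team went undefeated.

None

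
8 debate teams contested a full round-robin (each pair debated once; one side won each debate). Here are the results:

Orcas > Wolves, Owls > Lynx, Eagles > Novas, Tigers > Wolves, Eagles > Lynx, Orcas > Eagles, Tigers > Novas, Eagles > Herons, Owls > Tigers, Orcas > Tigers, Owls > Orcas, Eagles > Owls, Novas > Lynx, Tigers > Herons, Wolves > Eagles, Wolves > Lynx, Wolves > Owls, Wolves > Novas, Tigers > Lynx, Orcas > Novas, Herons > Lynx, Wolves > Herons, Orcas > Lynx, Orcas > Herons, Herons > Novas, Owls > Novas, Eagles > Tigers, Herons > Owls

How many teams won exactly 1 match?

Win totals: Herons 3, Eagles 5, Orcas 6, Tigers 4, Lynx 0, Novas 1, Wolves 5, Owls 4.
Exactly 1: Novas — 1 team.

1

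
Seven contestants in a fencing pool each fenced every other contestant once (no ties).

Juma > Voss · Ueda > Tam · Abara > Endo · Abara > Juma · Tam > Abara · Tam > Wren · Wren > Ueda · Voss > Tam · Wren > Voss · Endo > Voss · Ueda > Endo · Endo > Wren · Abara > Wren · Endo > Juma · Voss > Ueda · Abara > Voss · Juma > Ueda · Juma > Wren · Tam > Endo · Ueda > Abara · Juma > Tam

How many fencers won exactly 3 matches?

3

Win totals: Voss 2, Juma 4, Abara 4, Endo 3, Tam 3, Wren 2, Ueda 3.
Exactly 3: Endo, Tam, Ueda — 3 fencers.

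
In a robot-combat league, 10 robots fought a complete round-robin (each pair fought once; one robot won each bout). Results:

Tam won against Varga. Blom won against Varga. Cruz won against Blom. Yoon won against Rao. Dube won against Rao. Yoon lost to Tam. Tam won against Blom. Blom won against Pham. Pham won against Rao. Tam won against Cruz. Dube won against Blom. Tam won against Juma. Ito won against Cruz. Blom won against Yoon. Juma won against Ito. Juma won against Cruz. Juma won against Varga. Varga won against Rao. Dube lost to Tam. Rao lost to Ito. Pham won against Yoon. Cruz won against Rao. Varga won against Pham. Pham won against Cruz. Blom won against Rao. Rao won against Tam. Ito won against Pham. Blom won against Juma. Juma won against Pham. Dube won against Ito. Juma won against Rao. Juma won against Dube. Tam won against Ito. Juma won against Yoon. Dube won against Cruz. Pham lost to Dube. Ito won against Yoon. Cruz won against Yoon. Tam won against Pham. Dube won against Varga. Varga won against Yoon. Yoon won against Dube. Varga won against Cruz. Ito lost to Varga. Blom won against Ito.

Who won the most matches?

Win totals: Ito 4, Tam 8, Cruz 3, Blom 6, Yoon 2, Juma 7, Dube 6, Rao 1, Varga 5, Pham 3.
Tam leads with 8 wins (next highest: 7).

Tam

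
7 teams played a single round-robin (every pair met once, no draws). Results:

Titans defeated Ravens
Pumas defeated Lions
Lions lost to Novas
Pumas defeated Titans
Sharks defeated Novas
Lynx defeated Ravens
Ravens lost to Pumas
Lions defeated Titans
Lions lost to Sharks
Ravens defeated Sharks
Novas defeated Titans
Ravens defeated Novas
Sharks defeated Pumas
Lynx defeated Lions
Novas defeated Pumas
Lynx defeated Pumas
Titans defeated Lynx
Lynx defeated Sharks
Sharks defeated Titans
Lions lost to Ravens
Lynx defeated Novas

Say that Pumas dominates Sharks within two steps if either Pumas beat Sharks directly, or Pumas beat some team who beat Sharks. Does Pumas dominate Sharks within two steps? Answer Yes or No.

Yes

Pumas did not beat Sharks directly.
Pumas beat Lions, Ravens, Titans. Of those, Ravens beat Sharks.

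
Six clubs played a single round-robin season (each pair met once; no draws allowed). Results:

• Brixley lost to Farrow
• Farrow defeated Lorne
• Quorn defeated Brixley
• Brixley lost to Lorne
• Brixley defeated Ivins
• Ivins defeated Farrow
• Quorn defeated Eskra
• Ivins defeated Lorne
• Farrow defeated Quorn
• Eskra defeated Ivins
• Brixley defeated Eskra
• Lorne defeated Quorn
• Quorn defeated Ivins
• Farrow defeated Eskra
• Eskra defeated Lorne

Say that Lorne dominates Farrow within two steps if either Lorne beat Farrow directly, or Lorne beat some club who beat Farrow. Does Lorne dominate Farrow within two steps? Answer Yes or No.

Lorne did not beat Farrow directly.
Lorne beat Brixley, Quorn, but each of them lost to Farrow. No two-step path.

No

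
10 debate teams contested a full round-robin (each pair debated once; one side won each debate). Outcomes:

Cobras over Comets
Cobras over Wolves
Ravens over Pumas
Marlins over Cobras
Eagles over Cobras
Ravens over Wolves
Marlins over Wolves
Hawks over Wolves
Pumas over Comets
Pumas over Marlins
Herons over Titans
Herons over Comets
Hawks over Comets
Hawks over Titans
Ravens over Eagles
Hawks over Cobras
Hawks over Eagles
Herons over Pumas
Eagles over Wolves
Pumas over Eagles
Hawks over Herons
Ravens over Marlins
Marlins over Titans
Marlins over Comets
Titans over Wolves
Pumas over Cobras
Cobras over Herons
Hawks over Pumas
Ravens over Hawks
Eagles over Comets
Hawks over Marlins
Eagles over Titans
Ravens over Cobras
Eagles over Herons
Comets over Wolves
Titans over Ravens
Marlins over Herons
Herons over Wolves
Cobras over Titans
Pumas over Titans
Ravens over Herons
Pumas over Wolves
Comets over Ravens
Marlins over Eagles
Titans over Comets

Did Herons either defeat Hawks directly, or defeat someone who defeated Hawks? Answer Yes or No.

No

Herons did not beat Hawks directly.
Herons beat Titans, Wolves, Pumas, Comets, but each of them lost to Hawks. No two-step path.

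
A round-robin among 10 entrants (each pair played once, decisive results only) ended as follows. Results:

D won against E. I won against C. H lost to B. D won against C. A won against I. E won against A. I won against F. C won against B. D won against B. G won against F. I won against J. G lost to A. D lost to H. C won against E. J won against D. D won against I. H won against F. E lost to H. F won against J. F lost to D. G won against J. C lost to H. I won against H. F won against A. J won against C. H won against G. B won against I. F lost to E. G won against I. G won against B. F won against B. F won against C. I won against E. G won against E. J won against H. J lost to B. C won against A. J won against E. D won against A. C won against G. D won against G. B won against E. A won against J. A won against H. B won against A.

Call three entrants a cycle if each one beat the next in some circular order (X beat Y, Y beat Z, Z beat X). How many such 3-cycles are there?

Win totals: A 4, B 5, C 4, D 7, E 2, F 4, G 5, H 5, I 5, J 4.
An entrant with w wins dominates both others in C(w,2) triples; summing gives 6 + 10 + 6 + 21 + 1 + 6 + 10 + 10 + 10 + 6 = 86 transitive triples.
Total triples C(10,3) = 120, so cyclic triples = 120 − 86 = 34.

34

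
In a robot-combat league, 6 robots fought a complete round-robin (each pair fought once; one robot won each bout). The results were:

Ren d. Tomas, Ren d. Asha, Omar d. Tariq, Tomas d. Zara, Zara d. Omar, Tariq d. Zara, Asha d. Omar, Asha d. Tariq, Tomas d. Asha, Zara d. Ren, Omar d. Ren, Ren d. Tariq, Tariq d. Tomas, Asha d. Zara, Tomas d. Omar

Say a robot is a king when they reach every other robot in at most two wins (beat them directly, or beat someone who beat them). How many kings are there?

Tariq reaches everyone (king).
Tomas reaches everyone (king).
Ren reaches everyone (king).
Zara reaches everyone (king).
Asha reaches everyone (king).
Omar reaches everyone (king).
Kings: Tariq, Tomas, Ren, Zara, Asha, Omar — 6.

6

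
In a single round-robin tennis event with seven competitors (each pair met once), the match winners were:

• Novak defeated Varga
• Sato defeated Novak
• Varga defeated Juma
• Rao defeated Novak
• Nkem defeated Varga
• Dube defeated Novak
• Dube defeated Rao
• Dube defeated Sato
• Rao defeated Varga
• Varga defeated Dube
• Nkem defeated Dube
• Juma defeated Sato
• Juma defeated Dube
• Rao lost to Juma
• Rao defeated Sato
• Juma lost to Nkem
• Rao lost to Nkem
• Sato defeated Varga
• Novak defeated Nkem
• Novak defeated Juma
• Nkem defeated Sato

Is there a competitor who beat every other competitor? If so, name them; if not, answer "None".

Highest win total is Nkem with 5 (out of 6 possible).
Nkem lost to Novak, so no competitor went undefeated.

None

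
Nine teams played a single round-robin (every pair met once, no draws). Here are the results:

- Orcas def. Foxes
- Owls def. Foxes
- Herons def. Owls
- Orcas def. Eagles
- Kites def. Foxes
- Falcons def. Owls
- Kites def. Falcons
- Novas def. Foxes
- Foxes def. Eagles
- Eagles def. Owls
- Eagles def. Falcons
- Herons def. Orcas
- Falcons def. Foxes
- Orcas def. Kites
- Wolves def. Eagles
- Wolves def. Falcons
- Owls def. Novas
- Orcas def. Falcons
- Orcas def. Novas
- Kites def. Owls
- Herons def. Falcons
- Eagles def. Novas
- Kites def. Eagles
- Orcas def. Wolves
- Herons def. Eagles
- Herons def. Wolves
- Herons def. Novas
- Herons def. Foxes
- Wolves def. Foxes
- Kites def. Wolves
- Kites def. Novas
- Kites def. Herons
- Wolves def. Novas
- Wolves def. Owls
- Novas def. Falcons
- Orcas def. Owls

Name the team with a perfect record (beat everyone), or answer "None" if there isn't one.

None

Highest win total is Orcas with 7 (out of 8 possible).
Orcas lost to Herons, so no team went undefeated.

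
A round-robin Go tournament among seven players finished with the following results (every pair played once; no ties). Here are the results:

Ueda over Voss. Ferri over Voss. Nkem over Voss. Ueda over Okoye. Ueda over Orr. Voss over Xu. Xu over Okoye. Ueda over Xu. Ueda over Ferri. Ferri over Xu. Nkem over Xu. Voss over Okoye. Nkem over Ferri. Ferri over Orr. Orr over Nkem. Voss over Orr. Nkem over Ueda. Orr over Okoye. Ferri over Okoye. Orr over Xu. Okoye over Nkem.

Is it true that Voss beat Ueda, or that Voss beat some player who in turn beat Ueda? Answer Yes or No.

No

Voss did not beat Ueda directly.
Voss beat Xu, Okoye, Orr, but each of them lost to Ueda. No two-step path.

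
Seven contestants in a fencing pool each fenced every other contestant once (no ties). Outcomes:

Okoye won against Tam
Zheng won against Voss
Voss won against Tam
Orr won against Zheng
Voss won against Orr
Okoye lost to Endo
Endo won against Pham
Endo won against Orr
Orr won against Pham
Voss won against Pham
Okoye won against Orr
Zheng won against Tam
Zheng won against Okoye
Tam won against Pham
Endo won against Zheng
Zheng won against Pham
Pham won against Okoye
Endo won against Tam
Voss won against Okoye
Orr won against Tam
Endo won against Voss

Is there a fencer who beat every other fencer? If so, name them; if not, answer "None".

Endo has 6 wins out of 6 opponents — a perfect record.

Endo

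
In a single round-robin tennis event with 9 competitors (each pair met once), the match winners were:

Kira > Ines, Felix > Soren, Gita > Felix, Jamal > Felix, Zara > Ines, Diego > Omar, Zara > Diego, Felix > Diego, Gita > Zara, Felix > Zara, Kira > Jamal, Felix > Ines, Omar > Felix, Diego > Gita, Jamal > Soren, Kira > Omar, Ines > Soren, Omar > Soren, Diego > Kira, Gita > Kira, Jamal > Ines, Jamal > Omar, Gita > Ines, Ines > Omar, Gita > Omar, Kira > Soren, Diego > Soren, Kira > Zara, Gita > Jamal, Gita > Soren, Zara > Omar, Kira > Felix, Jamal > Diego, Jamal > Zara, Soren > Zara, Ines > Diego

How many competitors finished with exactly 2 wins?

1

Win totals: Zara 3, Ines 3, Gita 7, Jamal 6, Soren 1, Felix 4, Diego 4, Kira 6, Omar 2.
Exactly 2: Omar — 1 competitor.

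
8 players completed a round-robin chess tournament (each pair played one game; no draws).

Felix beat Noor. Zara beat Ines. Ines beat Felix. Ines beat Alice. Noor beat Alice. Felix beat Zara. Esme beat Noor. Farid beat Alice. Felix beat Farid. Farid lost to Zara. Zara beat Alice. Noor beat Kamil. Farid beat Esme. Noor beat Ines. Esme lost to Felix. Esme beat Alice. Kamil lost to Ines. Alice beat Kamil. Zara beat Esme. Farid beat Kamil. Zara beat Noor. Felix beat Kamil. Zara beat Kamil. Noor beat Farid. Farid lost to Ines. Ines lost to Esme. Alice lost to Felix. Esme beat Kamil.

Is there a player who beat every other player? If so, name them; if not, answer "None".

Highest win total is Zara with 6 (out of 7 possible).
Zara lost to Felix, so no player went undefeated.

None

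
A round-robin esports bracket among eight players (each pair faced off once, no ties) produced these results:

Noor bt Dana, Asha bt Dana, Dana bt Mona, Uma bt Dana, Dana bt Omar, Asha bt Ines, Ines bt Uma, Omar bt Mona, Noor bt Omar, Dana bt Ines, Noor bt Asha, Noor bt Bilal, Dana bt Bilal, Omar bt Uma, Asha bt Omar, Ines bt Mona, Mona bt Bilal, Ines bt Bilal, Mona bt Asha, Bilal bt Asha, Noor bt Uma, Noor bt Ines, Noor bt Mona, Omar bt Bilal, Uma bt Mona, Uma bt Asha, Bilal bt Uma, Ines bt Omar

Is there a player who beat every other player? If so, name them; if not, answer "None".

Noor

Noor has 7 wins out of 7 opponents — a perfect record.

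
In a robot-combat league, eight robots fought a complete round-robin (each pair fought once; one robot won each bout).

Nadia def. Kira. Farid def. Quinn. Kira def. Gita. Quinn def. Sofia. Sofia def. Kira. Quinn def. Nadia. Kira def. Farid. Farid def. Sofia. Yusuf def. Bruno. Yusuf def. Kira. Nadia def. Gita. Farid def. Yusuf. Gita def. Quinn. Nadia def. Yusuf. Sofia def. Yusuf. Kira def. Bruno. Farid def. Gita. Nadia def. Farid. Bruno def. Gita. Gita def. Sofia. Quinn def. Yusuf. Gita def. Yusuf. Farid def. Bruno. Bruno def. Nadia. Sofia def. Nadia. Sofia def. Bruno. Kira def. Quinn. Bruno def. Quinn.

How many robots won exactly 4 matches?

Win totals: Kira 4, Nadia 4, Quinn 3, Sofia 4, Farid 5, Gita 3, Bruno 3, Yusuf 2.
Exactly 4: Kira, Nadia, Sofia — 3 robots.

3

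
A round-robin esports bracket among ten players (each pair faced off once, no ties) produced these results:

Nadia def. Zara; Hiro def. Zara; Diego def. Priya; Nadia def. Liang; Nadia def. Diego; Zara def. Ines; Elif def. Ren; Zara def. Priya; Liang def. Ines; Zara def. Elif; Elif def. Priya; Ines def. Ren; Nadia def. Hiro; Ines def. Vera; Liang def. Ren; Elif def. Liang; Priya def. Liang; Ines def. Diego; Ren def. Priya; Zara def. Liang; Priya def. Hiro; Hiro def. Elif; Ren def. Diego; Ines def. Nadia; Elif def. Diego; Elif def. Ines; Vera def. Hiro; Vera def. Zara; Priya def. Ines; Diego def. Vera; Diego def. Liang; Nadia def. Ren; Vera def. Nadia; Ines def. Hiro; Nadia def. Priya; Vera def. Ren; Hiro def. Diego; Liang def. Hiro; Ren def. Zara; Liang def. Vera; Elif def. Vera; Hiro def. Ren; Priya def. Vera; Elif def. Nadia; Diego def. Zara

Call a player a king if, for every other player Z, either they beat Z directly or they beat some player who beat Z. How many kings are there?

9

Zara reaches everyone (king).
Vera reaches everyone (king).
Hiro reaches everyone (king).
Diego reaches everyone (king).
Priya reaches everyone (king).
Elif reaches everyone (king).
Ines reaches everyone (king).
Nadia reaches everyone (king).
Liang reaches everyone (king).
Ren cannot reach Nadia in two steps.
Kings: Zara, Vera, Hiro, Diego, Priya, Elif, Ines, Nadia, Liang — 9.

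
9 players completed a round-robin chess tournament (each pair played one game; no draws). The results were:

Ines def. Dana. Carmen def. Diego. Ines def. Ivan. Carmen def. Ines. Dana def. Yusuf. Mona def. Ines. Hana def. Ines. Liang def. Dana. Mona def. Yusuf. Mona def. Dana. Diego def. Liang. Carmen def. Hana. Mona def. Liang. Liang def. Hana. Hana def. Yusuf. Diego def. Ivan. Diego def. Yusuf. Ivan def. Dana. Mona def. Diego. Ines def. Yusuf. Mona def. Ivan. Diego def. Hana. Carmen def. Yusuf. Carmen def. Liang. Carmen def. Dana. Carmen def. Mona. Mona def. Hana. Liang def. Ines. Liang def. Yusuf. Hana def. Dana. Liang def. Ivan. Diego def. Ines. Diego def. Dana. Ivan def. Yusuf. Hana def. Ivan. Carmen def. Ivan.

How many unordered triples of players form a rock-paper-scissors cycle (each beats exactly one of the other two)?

0

Win totals: Diego 6, Mona 7, Dana 1, Carmen 8, Ivan 2, Hana 4, Ines 3, Yusuf 0, Liang 5.
A player with w wins dominates both others in C(w,2) triples; summing gives 15 + 21 + 0 + 28 + 1 + 6 + 3 + 0 + 10 = 84 transitive triples.
Total triples C(9,3) = 84, so cyclic triples = 84 − 84 = 0.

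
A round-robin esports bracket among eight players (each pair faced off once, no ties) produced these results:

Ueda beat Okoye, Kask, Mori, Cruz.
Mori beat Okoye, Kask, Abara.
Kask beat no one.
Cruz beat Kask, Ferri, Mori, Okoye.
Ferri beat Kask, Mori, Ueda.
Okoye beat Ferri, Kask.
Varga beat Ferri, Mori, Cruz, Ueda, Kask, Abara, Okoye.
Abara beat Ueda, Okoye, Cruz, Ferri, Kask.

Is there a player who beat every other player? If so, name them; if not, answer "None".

Varga has 7 wins out of 7 opponents — a perfect record.

Varga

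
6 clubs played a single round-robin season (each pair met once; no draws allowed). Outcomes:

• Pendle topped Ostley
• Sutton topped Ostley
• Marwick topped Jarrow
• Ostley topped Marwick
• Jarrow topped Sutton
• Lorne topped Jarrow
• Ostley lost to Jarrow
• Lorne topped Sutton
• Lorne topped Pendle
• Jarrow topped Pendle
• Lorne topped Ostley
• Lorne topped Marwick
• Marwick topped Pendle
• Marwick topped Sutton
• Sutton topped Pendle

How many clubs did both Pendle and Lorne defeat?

Pendle beat: Ostley.
Lorne beat: Jarrow, Marwick, Ostley, Sutton, Pendle.
Both beat: Ostley — 1.

1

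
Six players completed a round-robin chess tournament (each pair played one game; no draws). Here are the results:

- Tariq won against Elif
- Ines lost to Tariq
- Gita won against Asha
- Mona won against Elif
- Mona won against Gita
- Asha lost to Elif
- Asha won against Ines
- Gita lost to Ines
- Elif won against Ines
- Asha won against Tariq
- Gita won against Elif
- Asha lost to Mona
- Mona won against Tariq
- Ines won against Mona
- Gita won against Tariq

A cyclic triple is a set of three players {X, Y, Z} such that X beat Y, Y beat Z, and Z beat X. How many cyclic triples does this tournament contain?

Of the C(6,3) = 20 triples, the cyclic ones are: {Ines, Mona, Asha}; {Ines, Mona, Elif}; {Ines, Mona, Tariq}; {Ines, Asha, Gita}; {Ines, Elif, Gita}; {Ines, Gita, Tariq}; {Asha, Elif, Tariq}.
That is 7.

7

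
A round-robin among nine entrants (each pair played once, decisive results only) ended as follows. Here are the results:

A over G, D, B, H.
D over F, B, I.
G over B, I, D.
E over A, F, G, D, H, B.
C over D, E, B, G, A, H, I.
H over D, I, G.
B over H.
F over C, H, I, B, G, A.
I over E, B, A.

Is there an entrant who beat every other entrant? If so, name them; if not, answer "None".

Highest win total is C with 7 (out of 8 possible).
C lost to F, so no entrant went undefeated.

None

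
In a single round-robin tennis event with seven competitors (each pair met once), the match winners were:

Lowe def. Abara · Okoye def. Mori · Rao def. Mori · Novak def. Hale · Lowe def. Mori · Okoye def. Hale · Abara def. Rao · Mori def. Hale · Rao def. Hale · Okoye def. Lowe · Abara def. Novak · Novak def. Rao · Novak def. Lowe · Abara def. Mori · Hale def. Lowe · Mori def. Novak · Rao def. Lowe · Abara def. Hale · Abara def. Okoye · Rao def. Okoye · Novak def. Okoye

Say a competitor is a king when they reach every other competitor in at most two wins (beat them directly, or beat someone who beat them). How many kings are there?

Hale cannot reach Novak, Okoye, Rao in two steps.
Novak reaches everyone (king).
Okoye cannot reach Rao in two steps.
Lowe reaches everyone (king).
Mori cannot reach Abara in two steps.
Rao reaches everyone (king).
Abara reaches everyone (king).
Kings: Novak, Lowe, Rao, Abara — 4.

4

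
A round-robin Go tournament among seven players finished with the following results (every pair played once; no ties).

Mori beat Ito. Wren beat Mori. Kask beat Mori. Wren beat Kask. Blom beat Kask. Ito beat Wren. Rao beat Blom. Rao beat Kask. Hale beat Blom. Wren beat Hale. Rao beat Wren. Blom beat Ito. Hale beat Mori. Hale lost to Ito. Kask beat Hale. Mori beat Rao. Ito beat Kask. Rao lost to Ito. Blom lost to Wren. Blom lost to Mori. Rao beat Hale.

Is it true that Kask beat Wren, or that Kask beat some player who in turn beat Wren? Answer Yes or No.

Kask did not beat Wren directly.
Kask beat Mori, Hale, but each of them lost to Wren. No two-step path.

No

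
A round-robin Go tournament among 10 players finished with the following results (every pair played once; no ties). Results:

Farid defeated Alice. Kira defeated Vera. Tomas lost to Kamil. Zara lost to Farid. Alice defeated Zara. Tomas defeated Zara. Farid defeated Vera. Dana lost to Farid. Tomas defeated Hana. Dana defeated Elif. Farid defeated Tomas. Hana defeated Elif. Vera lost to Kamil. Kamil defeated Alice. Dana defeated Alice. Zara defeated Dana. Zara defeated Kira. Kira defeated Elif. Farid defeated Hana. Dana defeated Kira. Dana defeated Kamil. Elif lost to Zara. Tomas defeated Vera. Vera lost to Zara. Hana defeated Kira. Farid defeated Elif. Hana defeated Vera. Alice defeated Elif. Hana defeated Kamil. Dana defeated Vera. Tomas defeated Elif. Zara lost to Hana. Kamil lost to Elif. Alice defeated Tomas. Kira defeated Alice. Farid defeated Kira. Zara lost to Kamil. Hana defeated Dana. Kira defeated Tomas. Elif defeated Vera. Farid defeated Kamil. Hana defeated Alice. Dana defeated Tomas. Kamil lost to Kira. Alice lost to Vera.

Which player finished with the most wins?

Win totals: Alice 3, Farid 9, Zara 4, Vera 1, Kamil 4, Dana 6, Elif 2, Kira 5, Hana 7, Tomas 4.
Farid leads with 9 wins (next highest: 7).

Farid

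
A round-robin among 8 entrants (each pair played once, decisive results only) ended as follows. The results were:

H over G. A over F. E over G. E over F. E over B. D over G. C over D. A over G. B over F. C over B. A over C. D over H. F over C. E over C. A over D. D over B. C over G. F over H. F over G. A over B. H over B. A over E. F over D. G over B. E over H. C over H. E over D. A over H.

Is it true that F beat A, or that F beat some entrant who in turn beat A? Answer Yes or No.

No

F did not beat A directly.
F beat C, D, G, H, but each of them lost to A. No two-step path.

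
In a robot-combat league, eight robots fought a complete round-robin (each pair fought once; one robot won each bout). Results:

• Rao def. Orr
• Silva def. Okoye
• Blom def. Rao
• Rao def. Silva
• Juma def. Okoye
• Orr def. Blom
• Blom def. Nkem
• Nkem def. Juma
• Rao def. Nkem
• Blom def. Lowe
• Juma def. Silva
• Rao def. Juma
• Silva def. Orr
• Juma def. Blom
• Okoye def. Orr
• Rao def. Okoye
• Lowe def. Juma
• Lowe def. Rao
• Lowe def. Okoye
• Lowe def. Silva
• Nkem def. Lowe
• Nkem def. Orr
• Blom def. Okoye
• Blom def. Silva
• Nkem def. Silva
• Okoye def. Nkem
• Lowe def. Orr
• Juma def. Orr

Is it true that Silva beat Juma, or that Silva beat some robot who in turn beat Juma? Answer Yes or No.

Silva did not beat Juma directly.
Silva beat Orr, Okoye, but each of them lost to Juma. No two-step path.

No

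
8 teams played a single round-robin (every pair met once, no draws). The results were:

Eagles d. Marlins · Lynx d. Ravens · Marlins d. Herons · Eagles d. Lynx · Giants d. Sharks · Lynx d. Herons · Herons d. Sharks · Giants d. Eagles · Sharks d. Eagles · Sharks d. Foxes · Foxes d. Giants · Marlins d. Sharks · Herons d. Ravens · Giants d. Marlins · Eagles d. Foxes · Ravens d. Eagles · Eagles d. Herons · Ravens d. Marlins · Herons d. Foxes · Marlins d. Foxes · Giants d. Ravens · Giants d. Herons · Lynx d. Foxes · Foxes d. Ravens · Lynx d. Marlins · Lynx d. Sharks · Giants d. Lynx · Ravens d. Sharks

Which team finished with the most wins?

Giants

Win totals: Sharks 2, Herons 3, Marlins 3, Lynx 5, Eagles 4, Foxes 2, Ravens 3, Giants 6.
Giants leads with 6 wins (next highest: 5).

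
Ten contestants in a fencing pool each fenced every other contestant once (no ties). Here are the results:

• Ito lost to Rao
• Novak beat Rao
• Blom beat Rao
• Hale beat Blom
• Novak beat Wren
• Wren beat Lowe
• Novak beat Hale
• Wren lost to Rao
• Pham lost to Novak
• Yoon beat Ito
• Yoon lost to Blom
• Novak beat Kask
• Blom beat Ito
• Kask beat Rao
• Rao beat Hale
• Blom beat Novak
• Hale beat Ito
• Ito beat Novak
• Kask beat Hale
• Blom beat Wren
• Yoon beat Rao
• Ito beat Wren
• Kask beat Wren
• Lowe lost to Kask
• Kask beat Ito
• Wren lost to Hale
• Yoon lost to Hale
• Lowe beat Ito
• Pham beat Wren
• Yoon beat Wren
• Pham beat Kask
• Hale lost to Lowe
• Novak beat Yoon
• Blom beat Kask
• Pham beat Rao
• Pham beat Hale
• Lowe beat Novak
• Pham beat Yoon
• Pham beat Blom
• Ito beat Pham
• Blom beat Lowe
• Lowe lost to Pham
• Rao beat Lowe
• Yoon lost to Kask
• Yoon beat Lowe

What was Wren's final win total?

1

Wren's results: beat Lowe; lost to Ito, Novak, Hale, Kask, Rao, Yoon, Pham, Blom.
That is 1 win.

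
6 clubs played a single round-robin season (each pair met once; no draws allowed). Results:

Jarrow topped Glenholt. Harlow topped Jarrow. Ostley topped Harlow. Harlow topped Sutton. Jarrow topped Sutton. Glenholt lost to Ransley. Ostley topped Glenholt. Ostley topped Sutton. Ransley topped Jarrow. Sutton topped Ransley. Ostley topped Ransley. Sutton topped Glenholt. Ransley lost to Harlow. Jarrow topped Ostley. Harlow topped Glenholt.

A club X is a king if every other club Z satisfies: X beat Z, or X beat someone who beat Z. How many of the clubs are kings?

Harlow reaches everyone (king).
Ostley reaches everyone (king).
Sutton cannot reach Harlow, Ostley in two steps.
Glenholt cannot reach Harlow, Ostley, Sutton, Jarrow, Ransley in two steps.
Jarrow reaches everyone (king).
Ransley cannot reach Harlow in two steps.
Kings: Harlow, Ostley, Jarrow — 3.

3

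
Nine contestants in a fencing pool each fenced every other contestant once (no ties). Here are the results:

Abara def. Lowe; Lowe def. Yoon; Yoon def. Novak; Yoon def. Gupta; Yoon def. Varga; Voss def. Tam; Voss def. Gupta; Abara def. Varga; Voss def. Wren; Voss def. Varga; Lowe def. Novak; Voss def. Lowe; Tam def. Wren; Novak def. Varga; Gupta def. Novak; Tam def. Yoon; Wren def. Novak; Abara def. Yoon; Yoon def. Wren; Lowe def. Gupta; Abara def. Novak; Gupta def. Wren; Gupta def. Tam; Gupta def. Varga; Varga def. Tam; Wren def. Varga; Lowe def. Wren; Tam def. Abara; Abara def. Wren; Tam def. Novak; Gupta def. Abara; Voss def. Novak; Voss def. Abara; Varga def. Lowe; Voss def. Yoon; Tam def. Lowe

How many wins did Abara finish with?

5

Abara's results: beat Novak, Lowe, Varga, Wren, Yoon; lost to Voss, Gupta, Tam.
That is 5 wins.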